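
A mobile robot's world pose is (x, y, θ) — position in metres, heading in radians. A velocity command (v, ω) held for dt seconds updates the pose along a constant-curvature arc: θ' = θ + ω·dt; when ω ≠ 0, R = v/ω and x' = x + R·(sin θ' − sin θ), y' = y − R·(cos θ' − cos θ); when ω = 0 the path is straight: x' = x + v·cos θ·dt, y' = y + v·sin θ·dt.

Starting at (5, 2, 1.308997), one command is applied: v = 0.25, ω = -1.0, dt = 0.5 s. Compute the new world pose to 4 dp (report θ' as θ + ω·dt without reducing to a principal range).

θ' = 1.3090 + -1.0·0.5 = 0.8090
R = v/ω = 0.25/-1.0 = -0.2500
x' = 5 + -0.2500·(sin 0.8090 − sin 1.3090) = 5.0606
y' = 2 − -0.2500·(cos 0.8090 − cos 1.3090) = 2.1079

(5.0606, 2.1079, 0.8090)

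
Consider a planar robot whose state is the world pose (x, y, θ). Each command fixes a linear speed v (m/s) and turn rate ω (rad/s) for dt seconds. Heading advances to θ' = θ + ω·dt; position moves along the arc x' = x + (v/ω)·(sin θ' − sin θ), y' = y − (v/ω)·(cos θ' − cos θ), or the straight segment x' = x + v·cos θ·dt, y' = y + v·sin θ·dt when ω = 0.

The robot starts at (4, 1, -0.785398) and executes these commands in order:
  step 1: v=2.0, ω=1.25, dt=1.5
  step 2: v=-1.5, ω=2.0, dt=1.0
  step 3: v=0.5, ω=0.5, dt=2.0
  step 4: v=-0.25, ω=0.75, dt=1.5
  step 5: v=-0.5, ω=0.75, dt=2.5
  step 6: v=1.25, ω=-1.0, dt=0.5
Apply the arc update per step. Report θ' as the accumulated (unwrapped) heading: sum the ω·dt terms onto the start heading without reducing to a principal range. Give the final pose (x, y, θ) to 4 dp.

step 1: θ'=1.0896 (R=1.6000) → pose (6.5497, 1.3908, 1.0896)
step 2: θ'=3.0896 (R=-0.7500) → pose (7.1755, 0.2947, 3.0896)
step 3: θ'=4.0896 (R=1.0000) → pose (6.3113, -0.1206, 4.0896)
step 4: θ'=5.2146 (R=-0.3333) → pose (6.3327, 0.2343, 5.2146)
step 5: θ'=7.0896 (R=-0.6667) → pose (5.2672, 0.3747, 7.0896)
step 6: θ'=6.5896 (R=-1.2500) → pose (5.7924, 0.7014, 6.5896)

(5.7924, 0.7014, 6.5896)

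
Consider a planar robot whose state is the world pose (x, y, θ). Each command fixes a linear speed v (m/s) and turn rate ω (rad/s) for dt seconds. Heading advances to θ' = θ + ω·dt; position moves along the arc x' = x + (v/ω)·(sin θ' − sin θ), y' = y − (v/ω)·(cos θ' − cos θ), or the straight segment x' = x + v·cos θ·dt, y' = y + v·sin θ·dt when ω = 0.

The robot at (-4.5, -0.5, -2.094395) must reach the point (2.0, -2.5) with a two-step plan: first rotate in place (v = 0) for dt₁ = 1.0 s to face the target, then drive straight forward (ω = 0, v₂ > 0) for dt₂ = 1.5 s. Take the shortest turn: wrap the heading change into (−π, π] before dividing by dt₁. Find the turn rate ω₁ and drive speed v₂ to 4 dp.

ω₁ = 1.7959, v₂ = 4.5338

heading to target = atan2(-2.5−-0.5, 2−-4.5) = -0.2985
Δθ = wrap(-0.2985 − -2.0944) = 1.7959; ω₁ = Δθ/dt₁ = 1.7959
distance = √((2−-4.5)² + (-2.5−-0.5)²) = 6.8007; v₂ = distance/dt₂ = 4.5338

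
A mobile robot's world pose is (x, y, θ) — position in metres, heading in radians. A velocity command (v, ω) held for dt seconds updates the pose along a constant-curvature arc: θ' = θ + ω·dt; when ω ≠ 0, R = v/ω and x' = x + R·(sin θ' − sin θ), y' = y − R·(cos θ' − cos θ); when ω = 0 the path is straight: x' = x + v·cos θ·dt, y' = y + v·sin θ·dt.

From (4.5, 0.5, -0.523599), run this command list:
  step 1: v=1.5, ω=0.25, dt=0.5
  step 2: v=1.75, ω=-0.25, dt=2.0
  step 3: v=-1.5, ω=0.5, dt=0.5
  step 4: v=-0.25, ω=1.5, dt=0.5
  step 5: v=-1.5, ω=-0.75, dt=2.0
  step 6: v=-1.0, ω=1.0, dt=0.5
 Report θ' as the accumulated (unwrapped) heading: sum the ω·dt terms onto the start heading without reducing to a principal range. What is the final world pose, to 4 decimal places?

step 1: θ'=-0.3986 (R=6.0000) → pose (5.1712, 0.1665, -0.3986)
step 2: θ'=-0.8986 (R=-7.0000) → pose (7.9315, -1.9258, -0.8986)
step 3: θ'=-0.6486 (R=-3.0000) → pose (7.3964, -1.4031, -0.6486)
step 4: θ'=0.1014 (R=-0.1667) → pose (7.2788, -1.3701, 0.1014)
step 5: θ'=-1.3986 (R=2.0000) → pose (5.1059, 0.2769, -1.3986)
step 6: θ'=-0.8986 (R=-1.0000) → pose (4.9032, 0.7283, -0.8986)

(4.9032, 0.7283, -0.8986)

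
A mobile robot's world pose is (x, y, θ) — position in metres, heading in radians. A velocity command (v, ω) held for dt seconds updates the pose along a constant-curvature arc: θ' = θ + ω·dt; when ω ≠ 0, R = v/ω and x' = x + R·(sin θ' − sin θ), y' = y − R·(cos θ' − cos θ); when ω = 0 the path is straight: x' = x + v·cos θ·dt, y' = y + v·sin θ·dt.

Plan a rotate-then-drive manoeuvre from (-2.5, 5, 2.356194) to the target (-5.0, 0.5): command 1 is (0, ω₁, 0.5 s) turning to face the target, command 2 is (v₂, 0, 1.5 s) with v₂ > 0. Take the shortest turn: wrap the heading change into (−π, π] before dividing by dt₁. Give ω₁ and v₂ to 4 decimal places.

heading to target = atan2(0.5−5, -5−-2.5) = -2.0779
Δθ = wrap(-2.0779 − 2.3562) = 1.8491; ω₁ = Δθ/dt₁ = 3.6982
distance = √((-5−-2.5)² + (0.5−5)²) = 5.1478; v₂ = distance/dt₂ = 3.4319

ω₁ = 3.6982, v₂ = 3.4319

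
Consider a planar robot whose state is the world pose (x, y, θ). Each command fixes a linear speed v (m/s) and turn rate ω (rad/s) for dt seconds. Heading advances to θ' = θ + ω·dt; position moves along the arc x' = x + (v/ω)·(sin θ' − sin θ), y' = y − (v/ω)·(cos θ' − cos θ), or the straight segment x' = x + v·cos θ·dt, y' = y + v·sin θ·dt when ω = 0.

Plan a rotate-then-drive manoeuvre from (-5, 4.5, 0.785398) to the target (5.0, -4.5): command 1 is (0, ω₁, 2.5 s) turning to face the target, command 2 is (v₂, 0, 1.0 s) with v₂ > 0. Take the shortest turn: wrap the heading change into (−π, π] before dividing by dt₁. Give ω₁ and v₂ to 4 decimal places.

heading to target = atan2(-4.5−4.5, 5−-5) = -0.7328
Δθ = wrap(-0.7328 − 0.7854) = -1.5182; ω₁ = Δθ/dt₁ = -0.6073
distance = √((5−-5)² + (-4.5−4.5)²) = 13.4536; v₂ = distance/dt₂ = 13.4536

ω₁ = -0.6073, v₂ = 13.4536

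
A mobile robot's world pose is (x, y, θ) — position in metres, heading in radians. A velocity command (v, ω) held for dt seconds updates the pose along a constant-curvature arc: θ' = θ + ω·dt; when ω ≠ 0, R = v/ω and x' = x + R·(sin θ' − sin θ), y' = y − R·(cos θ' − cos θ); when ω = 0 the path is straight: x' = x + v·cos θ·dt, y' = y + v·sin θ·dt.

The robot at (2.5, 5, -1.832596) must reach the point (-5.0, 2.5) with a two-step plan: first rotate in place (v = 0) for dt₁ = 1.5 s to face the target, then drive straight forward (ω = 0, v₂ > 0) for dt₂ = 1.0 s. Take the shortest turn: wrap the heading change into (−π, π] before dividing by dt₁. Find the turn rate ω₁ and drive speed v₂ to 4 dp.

heading to target = atan2(2.5−5, -5−2.5) = -2.8198
Δθ = wrap(-2.8198 − -1.8326) = -0.9872; ω₁ = Δθ/dt₁ = -0.6582
distance = √((-5−2.5)² + (2.5−5)²) = 7.9057; v₂ = distance/dt₂ = 7.9057

ω₁ = -0.6582, v₂ = 7.9057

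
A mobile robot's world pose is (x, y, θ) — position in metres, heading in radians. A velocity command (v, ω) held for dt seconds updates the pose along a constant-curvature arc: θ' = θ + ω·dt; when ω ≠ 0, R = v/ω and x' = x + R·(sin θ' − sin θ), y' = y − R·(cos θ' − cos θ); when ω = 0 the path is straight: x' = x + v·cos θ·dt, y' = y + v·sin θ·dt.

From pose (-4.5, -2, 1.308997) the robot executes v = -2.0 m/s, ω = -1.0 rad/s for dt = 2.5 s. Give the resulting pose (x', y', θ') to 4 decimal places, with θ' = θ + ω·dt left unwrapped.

(-8.2893, -2.2238, -1.1910)

θ' = 1.3090 + -1.0·2.5 = -1.1910
R = v/ω = -2.0/-1.0 = 2.0000
x' = -4.5 + 2.0000·(sin -1.1910 − sin 1.3090) = -8.2893
y' = -2 − 2.0000·(cos -1.1910 − cos 1.3090) = -2.2238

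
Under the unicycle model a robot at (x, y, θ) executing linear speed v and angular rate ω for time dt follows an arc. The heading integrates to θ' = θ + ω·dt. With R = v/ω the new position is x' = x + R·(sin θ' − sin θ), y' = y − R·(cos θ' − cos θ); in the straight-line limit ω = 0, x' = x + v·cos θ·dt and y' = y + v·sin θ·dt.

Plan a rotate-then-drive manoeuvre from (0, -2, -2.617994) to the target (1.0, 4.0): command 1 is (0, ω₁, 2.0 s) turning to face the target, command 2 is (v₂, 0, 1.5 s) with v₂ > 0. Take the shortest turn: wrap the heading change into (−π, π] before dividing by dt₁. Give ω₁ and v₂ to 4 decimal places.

heading to target = atan2(4−-2, 1−0) = 1.4056
Δθ = wrap(1.4056 − -2.6180) = -2.2595; ω₁ = Δθ/dt₁ = -1.1298
distance = √((1−0)² + (4−-2)²) = 6.0828; v₂ = distance/dt₂ = 4.0552

ω₁ = -1.1298, v₂ = 4.0552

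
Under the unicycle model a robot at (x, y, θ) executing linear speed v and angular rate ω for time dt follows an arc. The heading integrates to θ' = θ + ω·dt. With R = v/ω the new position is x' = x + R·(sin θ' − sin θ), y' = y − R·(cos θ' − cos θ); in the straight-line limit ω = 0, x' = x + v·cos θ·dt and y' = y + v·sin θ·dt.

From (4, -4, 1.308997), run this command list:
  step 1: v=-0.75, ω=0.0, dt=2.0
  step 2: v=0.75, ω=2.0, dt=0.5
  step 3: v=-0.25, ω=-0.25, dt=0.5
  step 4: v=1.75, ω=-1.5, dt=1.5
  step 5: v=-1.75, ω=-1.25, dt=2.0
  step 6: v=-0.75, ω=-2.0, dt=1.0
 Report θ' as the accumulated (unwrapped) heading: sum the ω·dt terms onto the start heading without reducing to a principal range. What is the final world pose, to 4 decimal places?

step 1: θ'=1.3090 (straight) → pose (3.6118, -5.4489, 1.3090)
step 2: θ'=2.3090 (R=0.3750) → pose (3.5269, -5.0995, 2.3090)
step 3: θ'=2.1840 (R=1.0000) → pose (3.6051, -5.1969, 2.1840)
step 4: θ'=-0.0660 (R=-1.1667) → pose (4.6361, -3.3614, -0.0660)
step 5: θ'=-2.5660 (R=1.4000) → pose (3.9664, -0.7900, -2.5660)
step 6: θ'=-4.5660 (R=0.3750) → pose (4.5415, -1.0499, -4.5660)

(4.5415, -1.0499, -4.5660)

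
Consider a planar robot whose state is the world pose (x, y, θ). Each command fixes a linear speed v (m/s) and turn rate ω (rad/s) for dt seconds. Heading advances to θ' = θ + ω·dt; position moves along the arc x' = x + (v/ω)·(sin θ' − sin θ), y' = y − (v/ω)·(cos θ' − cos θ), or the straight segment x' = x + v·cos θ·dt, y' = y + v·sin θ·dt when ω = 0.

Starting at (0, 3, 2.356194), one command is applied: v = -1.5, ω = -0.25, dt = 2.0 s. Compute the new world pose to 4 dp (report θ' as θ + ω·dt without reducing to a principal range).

θ' = 2.3562 + -0.25·2.0 = 1.8562
R = v/ω = -1.5/-0.25 = 6.0000
x' = 0 + 6.0000·(sin 1.8562 − sin 2.3562) = 1.5147
y' = 3 − 6.0000·(cos 1.8562 − cos 2.3562) = 0.4466

(1.5147, 0.4466, 1.8562)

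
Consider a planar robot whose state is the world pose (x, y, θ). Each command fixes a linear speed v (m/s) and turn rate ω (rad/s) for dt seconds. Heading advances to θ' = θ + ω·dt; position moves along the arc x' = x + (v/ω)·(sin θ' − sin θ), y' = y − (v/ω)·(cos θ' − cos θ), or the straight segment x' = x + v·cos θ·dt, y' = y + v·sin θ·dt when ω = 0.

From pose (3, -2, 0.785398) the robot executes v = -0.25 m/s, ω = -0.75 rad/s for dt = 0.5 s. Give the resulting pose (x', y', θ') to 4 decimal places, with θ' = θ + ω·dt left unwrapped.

θ' = 0.7854 + -0.75·0.5 = 0.4104
R = v/ω = -0.25/-0.75 = 0.3333
x' = 3 + 0.3333·(sin 0.4104 − sin 0.7854) = 2.8973
y' = -2 − 0.3333·(cos 0.4104 − cos 0.7854) = -2.0700

(2.8973, -2.0700, 0.4104)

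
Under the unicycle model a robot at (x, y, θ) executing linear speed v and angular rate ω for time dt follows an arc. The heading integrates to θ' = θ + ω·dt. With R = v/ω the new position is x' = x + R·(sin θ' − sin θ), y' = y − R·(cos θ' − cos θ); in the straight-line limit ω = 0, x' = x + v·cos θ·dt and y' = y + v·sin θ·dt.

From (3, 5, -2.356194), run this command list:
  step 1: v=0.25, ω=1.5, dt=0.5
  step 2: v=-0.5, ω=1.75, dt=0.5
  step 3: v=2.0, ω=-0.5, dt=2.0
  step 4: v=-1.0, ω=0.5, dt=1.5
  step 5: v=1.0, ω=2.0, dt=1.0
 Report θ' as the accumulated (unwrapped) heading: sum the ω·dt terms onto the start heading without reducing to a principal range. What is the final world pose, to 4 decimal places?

(4.6635, 2.9418, 1.0188)

step 1: θ'=-1.6062 (R=0.1667) → pose (2.9513, 4.8880, -1.6062)
step 2: θ'=-0.7312 (R=-0.2857) → pose (2.8565, 5.1108, -0.7312)
step 3: θ'=-1.7312 (R=-4.0000) → pose (4.1342, 1.4945, -1.7312)
step 4: θ'=-0.9812 (R=-2.0000) → pose (3.8222, 2.9260, -0.9812)
step 5: θ'=1.0188 (R=0.5000) → pose (4.6635, 2.9418, 1.0188)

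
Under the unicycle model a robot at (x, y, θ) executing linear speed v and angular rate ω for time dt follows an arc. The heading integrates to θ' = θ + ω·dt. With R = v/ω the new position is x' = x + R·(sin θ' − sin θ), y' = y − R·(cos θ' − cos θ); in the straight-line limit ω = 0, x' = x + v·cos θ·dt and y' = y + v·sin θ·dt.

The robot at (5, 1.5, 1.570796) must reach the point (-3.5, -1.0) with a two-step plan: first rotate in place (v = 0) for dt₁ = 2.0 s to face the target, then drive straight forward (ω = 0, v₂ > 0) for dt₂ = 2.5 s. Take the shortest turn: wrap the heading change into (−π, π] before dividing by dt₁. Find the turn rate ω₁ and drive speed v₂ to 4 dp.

heading to target = atan2(-1−1.5, -3.5−5) = -2.8555
Δθ = wrap(-2.8555 − 1.5708) = 1.8568; ω₁ = Δθ/dt₁ = 0.9284
distance = √((-3.5−5)² + (-1−1.5)²) = 8.8600; v₂ = distance/dt₂ = 3.5440

ω₁ = 0.9284, v₂ = 3.5440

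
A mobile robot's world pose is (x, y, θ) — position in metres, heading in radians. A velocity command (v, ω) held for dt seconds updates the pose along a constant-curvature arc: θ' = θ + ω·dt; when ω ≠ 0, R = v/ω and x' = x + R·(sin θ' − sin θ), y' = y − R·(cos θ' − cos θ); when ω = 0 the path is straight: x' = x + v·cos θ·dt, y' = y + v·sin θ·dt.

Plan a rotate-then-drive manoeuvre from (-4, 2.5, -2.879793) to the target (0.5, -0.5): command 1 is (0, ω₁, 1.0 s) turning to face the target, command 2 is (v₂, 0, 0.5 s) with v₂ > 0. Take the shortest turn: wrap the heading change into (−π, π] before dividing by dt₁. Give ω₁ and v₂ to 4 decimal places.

ω₁ = 2.2918, v₂ = 10.8167

heading to target = atan2(-0.5−2.5, 0.5−-4) = -0.5880
Δθ = wrap(-0.5880 − -2.8798) = 2.2918; ω₁ = Δθ/dt₁ = 2.2918
distance = √((0.5−-4)² + (-0.5−2.5)²) = 5.4083; v₂ = distance/dt₂ = 10.8167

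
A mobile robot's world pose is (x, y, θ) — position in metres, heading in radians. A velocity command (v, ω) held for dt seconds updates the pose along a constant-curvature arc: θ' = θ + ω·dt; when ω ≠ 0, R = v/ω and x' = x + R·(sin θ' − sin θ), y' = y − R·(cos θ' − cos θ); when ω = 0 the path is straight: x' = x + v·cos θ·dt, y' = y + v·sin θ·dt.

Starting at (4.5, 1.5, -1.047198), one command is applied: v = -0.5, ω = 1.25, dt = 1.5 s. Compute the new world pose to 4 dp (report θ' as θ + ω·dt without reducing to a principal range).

(3.8590, 1.5706, 0.8278)

θ' = -1.0472 + 1.25·1.5 = 0.8278
R = v/ω = -0.5/1.25 = -0.4000
x' = 4.5 + -0.4000·(sin 0.8278 − sin -1.0472) = 3.8590
y' = 1.5 − -0.4000·(cos 0.8278 − cos -1.0472) = 1.5706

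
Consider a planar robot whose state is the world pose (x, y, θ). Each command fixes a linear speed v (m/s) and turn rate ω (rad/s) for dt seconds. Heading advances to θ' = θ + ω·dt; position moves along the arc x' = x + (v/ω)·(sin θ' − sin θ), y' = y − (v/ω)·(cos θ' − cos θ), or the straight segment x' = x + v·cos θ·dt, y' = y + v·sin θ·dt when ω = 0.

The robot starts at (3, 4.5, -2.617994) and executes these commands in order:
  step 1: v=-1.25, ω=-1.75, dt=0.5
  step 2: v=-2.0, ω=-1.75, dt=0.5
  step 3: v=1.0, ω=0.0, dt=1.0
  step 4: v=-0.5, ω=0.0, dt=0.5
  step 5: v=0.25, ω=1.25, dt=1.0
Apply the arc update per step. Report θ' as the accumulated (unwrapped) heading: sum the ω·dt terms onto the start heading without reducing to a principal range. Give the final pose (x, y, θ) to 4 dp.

(3.8392, 4.7033, -3.1180)

step 1: θ'=-3.4930 (R=0.7143) → pose (3.6030, 4.5520, -3.4930)
step 2: θ'=-4.3680 (R=1.1429) → pose (4.2854, 3.8649, -4.3680)
step 3: θ'=-4.3680 (straight) → pose (3.9477, 4.8062, -4.3680)
step 4: θ'=-4.3680 (straight) → pose (4.0322, 4.5708, -4.3680)
step 5: θ'=-3.1180 (R=0.2000) → pose (3.8392, 4.7033, -3.1180)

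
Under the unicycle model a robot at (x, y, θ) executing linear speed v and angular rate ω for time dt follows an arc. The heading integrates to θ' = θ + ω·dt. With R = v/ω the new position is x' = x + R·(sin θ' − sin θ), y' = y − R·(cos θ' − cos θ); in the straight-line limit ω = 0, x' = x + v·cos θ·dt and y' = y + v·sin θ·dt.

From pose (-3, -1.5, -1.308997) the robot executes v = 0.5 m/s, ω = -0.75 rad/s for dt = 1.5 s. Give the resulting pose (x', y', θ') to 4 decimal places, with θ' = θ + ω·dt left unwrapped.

(-3.2106, -2.1792, -2.4340)

θ' = -1.3090 + -0.75·1.5 = -2.4340
R = v/ω = 0.5/-0.75 = -0.6667
x' = -3 + -0.6667·(sin -2.4340 − sin -1.3090) = -3.2106
y' = -1.5 − -0.6667·(cos -2.4340 − cos -1.3090) = -2.1792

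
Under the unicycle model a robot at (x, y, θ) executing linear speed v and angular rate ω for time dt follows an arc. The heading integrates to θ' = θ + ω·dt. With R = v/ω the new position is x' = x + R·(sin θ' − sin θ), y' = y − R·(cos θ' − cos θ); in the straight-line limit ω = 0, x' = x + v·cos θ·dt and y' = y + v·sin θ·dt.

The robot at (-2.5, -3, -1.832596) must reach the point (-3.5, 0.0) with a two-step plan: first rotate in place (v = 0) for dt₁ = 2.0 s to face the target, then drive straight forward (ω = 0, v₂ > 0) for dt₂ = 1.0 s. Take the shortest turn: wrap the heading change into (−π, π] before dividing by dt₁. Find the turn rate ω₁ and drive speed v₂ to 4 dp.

ω₁ = -1.2790, v₂ = 3.1623

heading to target = atan2(0−-3, -3.5−-2.5) = 1.8925
Δθ = wrap(1.8925 − -1.8326) = -2.5580; ω₁ = Δθ/dt₁ = -1.2790
distance = √((-3.5−-2.5)² + (0−-3)²) = 3.1623; v₂ = distance/dt₂ = 3.1623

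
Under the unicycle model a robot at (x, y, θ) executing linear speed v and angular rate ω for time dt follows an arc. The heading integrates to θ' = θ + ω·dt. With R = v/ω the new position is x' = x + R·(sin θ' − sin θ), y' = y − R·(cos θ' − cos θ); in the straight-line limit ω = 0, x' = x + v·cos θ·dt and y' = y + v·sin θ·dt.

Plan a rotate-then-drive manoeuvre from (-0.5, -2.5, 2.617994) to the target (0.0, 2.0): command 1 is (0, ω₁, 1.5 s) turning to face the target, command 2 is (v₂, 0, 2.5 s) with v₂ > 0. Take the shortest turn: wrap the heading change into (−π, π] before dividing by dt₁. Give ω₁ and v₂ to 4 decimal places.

ω₁ = -0.7719, v₂ = 1.8111

heading to target = atan2(2−-2.5, 0−-0.5) = 1.4601
Δθ = wrap(1.4601 − 2.6180) = -1.1579; ω₁ = Δθ/dt₁ = -0.7719
distance = √((0−-0.5)² + (2−-2.5)²) = 4.5277; v₂ = distance/dt₂ = 1.8111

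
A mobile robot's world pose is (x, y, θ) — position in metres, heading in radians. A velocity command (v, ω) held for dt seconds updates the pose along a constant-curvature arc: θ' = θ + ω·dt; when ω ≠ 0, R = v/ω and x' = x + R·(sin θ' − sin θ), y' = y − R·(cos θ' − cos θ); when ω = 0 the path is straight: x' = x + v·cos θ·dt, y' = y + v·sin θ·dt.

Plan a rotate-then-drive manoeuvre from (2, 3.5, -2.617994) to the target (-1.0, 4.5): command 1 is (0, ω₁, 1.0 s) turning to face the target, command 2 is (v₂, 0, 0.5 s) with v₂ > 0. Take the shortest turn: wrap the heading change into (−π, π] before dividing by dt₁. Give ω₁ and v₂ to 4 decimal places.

heading to target = atan2(4.5−3.5, -1−2) = 2.8198
Δθ = wrap(2.8198 − -2.6180) = -0.8453; ω₁ = Δθ/dt₁ = -0.8453
distance = √((-1−2)² + (4.5−3.5)²) = 3.1623; v₂ = distance/dt₂ = 6.3246

ω₁ = -0.8453, v₂ = 6.3246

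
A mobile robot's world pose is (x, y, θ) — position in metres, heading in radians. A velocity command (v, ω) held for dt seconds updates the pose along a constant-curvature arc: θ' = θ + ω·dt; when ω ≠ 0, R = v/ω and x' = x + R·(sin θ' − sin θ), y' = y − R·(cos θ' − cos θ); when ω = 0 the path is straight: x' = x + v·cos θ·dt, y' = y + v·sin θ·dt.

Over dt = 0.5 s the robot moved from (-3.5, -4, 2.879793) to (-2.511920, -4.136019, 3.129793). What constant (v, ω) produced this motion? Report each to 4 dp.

Δθ = 3.129793 − 2.879793 = 0.250000
ω = Δθ/dt = 0.250000/0.5 = 0.5000
R = Δx/(sin θ' − sin θ) = -4.0000
v = R·ω = -4.0000·0.5000 = -2.0000

v = -2.0000, ω = 0.5000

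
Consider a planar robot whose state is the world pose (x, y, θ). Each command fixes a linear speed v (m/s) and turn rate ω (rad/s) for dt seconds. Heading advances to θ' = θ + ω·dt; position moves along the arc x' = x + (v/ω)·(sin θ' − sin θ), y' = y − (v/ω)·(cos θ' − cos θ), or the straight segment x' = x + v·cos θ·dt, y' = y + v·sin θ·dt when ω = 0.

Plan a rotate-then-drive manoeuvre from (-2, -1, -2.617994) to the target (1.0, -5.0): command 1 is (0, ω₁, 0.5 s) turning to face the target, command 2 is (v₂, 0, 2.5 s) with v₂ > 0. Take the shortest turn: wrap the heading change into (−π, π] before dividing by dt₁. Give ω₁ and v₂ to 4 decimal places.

ω₁ = 3.3814, v₂ = 2.0000

heading to target = atan2(-5−-1, 1−-2) = -0.9273
Δθ = wrap(-0.9273 − -2.6180) = 1.6907; ω₁ = Δθ/dt₁ = 3.3814
distance = √((1−-2)² + (-5−-1)²) = 5.0000; v₂ = distance/dt₂ = 2.0000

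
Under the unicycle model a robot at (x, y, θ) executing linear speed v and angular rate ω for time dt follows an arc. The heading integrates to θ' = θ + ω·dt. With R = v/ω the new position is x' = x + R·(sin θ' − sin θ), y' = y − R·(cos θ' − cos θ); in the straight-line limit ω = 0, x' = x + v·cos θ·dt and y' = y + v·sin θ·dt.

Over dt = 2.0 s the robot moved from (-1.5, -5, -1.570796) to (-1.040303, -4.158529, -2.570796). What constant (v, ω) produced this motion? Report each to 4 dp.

v = -0.5000, ω = -0.5000

Δθ = -2.570796 − -1.570796 = -1.000000
ω = Δθ/dt = -1.000000/2.0 = -0.5000
R = −Δy/(cos θ' − cos θ) = 1.0000
v = R·ω = 1.0000·-0.5000 = -0.5000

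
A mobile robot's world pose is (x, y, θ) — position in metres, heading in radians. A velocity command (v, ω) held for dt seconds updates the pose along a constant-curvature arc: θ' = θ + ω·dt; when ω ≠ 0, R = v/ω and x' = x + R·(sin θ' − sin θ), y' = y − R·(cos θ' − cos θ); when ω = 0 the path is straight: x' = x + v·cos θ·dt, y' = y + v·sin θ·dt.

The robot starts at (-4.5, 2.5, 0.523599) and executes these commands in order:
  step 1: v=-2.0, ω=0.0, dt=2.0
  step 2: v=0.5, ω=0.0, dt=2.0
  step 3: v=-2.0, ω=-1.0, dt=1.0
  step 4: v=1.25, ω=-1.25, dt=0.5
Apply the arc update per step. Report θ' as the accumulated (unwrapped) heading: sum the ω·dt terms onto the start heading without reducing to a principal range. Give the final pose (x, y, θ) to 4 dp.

(-8.5820, 0.5184, -1.1014)

step 1: θ'=0.5236 (straight) → pose (-7.9641, 0.5000, 0.5236)
step 2: θ'=0.5236 (straight) → pose (-7.0981, 1.0000, 0.5236)
step 3: θ'=-0.4764 (R=2.0000) → pose (-9.0152, 0.9547, -0.4764)
step 4: θ'=-1.1014 (R=-1.0000) → pose (-8.5820, 0.5184, -1.1014)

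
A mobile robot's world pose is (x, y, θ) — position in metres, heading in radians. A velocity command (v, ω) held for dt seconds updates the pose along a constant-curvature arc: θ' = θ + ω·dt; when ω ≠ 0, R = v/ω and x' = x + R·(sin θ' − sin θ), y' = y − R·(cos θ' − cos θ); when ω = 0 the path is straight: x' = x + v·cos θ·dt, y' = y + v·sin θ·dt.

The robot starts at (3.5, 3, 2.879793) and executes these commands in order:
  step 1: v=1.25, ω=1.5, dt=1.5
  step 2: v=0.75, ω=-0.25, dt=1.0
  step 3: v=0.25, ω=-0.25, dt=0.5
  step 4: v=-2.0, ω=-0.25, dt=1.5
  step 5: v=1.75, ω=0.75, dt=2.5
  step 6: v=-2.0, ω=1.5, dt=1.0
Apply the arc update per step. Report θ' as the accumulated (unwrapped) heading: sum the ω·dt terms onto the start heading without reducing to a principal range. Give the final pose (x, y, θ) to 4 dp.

step 1: θ'=5.1298 (R=0.8333) → pose (2.5225, 1.8572, 5.1298)
step 2: θ'=4.8798 (R=-3.0000) → pose (2.7382, 1.1409, 4.8798)
step 3: θ'=4.7548 (R=-1.0000) → pose (2.7512, 1.0167, 4.7548)
step 4: θ'=4.3798 (R=8.0000) → pose (3.1825, 3.9678, 4.3798)
step 5: θ'=6.2548 (R=2.3333) → pose (5.3217, 0.8736, 6.2548)
step 6: θ'=7.7548 (R=-1.3333) → pose (3.9571, -0.3272, 7.7548)

(3.9571, -0.3272, 7.7548)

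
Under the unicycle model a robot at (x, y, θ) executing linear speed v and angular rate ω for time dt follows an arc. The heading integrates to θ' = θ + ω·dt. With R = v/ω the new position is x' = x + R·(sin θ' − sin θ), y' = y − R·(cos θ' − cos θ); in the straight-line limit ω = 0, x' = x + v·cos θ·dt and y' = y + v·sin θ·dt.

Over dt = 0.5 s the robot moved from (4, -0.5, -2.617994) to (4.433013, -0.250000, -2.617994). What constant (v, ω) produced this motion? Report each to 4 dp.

Δθ = -2.617994 − -2.617994 = 0.000000
ω = Δθ/dt = 0.000000/0.5 = 0.0000
ω = 0 → v = (Δx·cos θ + Δy·sin θ)/dt = -1.0000

v = -1.0000, ω = 0.0000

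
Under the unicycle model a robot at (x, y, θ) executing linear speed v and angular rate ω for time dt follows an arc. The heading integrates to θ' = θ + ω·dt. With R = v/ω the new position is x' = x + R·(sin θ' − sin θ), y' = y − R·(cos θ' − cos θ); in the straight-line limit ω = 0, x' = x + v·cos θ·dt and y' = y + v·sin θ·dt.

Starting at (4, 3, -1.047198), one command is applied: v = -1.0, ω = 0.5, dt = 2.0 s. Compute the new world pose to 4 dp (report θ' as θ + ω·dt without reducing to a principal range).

θ' = -1.0472 + 0.5·2.0 = -0.0472
R = v/ω = -1.0/0.5 = -2.0000
x' = 4 + -2.0000·(sin -0.0472 − sin -1.0472) = 2.3623
y' = 3 − -2.0000·(cos -0.0472 − cos -1.0472) = 3.9978

(2.3623, 3.9978, -0.0472)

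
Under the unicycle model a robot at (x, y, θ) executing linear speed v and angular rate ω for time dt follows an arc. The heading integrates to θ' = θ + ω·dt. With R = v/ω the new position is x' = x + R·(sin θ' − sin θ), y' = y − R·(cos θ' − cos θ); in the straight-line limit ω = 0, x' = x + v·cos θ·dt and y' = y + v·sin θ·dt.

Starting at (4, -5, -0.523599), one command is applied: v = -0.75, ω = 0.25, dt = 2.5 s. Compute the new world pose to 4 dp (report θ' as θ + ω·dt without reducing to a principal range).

θ' = -0.5236 + 0.25·2.5 = 0.1014
R = v/ω = -0.75/0.25 = -3.0000
x' = 4 + -3.0000·(sin 0.1014 − sin -0.5236) = 2.1963
y' = -5 − -3.0000·(cos 0.1014 − cos -0.5236) = -4.6135

(2.1963, -4.6135, 0.1014)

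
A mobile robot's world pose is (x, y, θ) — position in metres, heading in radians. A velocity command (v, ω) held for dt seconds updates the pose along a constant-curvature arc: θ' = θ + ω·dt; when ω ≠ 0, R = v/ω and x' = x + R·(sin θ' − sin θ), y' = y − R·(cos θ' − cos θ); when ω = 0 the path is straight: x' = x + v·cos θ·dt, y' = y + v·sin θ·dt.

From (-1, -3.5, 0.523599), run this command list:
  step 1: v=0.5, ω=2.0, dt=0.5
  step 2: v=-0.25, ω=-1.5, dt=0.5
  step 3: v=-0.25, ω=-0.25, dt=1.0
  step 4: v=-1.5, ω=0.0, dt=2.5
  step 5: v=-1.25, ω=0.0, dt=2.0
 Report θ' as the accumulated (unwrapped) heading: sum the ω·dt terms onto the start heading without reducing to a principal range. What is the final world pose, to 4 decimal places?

(-6.5367, -6.6823, 0.5236)

step 1: θ'=1.5236 (R=0.2500) → pose (-0.8753, -3.2953, 1.5236)
step 2: θ'=0.7736 (R=0.1667) → pose (-0.9253, -3.4067, 0.7736)
step 3: θ'=0.5236 (R=1.0000) → pose (-1.1240, -3.5573, 0.5236)
step 4: θ'=0.5236 (straight) → pose (-4.3716, -5.4323, 0.5236)
step 5: θ'=0.5236 (straight) → pose (-6.5367, -6.6823, 0.5236)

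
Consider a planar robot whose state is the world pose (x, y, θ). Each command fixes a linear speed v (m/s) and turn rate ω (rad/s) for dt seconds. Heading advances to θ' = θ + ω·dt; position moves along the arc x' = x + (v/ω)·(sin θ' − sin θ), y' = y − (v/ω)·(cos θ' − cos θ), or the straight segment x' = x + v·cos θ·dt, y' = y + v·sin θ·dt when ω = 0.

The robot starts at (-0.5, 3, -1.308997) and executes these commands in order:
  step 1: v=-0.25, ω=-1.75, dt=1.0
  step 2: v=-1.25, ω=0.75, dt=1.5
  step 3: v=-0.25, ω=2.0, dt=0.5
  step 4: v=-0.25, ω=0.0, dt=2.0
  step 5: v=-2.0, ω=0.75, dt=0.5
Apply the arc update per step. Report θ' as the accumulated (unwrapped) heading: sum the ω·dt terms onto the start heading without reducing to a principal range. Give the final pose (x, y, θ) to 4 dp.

step 1: θ'=-3.0590 (R=0.1429) → pose (-0.3738, 3.1793, -3.0590)
step 2: θ'=-1.9340 (R=-1.6667) → pose (1.0466, 4.2482, -1.9340)
step 3: θ'=-0.9340 (R=-0.1250) → pose (1.0303, 4.3670, -0.9340)
step 4: θ'=-0.9340 (straight) → pose (0.7330, 4.7690, -0.9340)
step 5: θ'=-0.5590 (R=-2.6667) → pose (0.0032, 5.4441, -0.5590)

(0.0032, 5.4441, -0.5590)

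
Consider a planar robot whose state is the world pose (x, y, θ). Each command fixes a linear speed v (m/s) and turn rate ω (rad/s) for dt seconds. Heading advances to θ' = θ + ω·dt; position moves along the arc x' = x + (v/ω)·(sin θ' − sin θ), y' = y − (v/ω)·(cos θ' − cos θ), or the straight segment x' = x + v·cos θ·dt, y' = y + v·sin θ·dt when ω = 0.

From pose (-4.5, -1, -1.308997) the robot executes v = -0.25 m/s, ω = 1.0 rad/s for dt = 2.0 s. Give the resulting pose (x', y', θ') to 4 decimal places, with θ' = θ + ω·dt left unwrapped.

θ' = -1.3090 + 1.0·2.0 = 0.6910
R = v/ω = -0.25/1.0 = -0.2500
x' = -4.5 + -0.2500·(sin 0.6910 − sin -1.3090) = -4.9008
y' = -1 − -0.2500·(cos 0.6910 − cos -1.3090) = -0.8721

(-4.9008, -0.8721, 0.6910)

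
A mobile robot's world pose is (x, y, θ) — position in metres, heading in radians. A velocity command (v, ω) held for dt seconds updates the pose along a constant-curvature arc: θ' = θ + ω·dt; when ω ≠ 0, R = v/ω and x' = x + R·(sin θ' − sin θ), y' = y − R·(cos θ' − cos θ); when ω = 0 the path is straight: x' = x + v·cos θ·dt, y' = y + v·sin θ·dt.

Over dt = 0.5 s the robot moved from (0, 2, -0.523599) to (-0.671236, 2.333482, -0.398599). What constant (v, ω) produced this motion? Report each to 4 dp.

v = -1.5000, ω = 0.2500

Δθ = -0.398599 − -0.523599 = 0.125000
ω = Δθ/dt = 0.125000/0.5 = 0.2500
R = Δx/(sin θ' − sin θ) = -6.0000
v = R·ω = -6.0000·0.2500 = -1.5000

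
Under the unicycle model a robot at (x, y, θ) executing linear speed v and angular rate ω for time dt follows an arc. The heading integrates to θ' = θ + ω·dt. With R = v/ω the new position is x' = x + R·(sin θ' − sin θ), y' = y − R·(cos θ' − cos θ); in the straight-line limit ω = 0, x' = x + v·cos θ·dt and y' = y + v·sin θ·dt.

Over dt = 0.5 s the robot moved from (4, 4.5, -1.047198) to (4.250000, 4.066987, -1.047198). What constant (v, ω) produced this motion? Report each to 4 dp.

Δθ = -1.047198 − -1.047198 = 0.000000
ω = Δθ/dt = 0.000000/0.5 = 0.0000
ω = 0 → v = (Δx·cos θ + Δy·sin θ)/dt = 1.0000

v = 1.0000, ω = 0.0000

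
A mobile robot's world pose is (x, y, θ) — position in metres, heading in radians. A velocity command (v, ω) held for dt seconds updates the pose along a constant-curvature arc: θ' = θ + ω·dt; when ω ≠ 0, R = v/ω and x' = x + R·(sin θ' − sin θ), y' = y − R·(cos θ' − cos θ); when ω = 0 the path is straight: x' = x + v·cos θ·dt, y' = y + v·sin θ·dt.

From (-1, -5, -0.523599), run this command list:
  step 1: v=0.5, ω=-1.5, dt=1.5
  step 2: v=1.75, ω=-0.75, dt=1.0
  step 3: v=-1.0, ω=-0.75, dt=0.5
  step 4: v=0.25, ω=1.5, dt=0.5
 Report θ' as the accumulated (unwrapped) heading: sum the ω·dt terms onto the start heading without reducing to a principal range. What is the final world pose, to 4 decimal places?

(-2.4507, -5.8102, -3.1486)

step 1: θ'=-2.7736 (R=-0.3333) → pose (-1.0468, -5.5997, -2.7736)
step 2: θ'=-3.5236 (R=-2.3333) → pose (-2.7560, -5.5877, -3.5236)
step 3: θ'=-3.8986 (R=1.3333) → pose (-2.3374, -5.8557, -3.8986)
step 4: θ'=-3.1486 (R=0.1667) → pose (-2.4507, -5.8102, -3.1486)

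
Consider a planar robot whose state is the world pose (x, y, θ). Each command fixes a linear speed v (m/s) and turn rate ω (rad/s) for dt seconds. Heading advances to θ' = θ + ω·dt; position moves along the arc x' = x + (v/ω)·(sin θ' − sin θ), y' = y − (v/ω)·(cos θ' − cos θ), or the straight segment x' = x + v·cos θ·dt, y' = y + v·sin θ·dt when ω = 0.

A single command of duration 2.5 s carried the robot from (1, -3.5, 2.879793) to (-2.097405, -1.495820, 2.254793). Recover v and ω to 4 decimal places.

Δθ = 2.254793 − 2.879793 = -0.625000
ω = Δθ/dt = -0.625000/2.5 = -0.2500
R = Δx/(sin θ' − sin θ) = -6.0000
v = R·ω = -6.0000·-0.2500 = 1.5000

v = 1.5000, ω = -0.2500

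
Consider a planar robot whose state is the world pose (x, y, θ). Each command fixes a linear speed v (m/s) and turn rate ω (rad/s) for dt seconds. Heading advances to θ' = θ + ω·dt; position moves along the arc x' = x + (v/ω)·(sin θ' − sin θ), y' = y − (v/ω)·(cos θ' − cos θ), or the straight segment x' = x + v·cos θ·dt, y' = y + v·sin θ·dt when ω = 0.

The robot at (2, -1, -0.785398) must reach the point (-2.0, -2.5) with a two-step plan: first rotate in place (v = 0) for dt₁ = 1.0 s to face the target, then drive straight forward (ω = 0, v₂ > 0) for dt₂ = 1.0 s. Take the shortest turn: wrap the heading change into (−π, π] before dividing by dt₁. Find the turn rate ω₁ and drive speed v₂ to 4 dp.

heading to target = atan2(-2.5−-1, -2−2) = -2.7828
Δθ = wrap(-2.7828 − -0.7854) = -1.9974; ω₁ = Δθ/dt₁ = -1.9974
distance = √((-2−2)² + (-2.5−-1)²) = 4.2720; v₂ = distance/dt₂ = 4.2720

ω₁ = -1.9974, v₂ = 4.2720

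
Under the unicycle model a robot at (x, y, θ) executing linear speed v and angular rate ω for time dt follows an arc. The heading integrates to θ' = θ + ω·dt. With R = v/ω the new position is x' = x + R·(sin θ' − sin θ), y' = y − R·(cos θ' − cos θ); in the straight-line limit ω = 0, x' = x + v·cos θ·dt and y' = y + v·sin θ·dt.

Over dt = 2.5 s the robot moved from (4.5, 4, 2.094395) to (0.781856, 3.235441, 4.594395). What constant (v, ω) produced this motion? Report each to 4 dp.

v = 2.0000, ω = 1.0000

Δθ = 4.594395 − 2.094395 = 2.500000
ω = Δθ/dt = 2.500000/2.5 = 1.0000
R = Δx/(sin θ' − sin θ) = 2.0000
v = R·ω = 2.0000·1.0000 = 2.0000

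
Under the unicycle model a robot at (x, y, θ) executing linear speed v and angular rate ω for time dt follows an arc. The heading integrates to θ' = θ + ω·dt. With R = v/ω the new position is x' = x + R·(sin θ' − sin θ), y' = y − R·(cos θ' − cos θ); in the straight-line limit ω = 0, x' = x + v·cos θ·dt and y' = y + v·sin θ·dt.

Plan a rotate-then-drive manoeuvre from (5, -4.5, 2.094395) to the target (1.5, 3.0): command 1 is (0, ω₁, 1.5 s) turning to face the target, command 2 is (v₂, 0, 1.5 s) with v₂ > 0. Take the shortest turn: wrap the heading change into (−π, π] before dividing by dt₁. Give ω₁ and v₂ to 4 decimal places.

heading to target = atan2(3−-4.5, 1.5−5) = 2.0074
Δθ = wrap(2.0074 − 2.0944) = -0.0870; ω₁ = Δθ/dt₁ = -0.0580
distance = √((1.5−5)² + (3−-4.5)²) = 8.2765; v₂ = distance/dt₂ = 5.5176

ω₁ = -0.0580, v₂ = 5.5176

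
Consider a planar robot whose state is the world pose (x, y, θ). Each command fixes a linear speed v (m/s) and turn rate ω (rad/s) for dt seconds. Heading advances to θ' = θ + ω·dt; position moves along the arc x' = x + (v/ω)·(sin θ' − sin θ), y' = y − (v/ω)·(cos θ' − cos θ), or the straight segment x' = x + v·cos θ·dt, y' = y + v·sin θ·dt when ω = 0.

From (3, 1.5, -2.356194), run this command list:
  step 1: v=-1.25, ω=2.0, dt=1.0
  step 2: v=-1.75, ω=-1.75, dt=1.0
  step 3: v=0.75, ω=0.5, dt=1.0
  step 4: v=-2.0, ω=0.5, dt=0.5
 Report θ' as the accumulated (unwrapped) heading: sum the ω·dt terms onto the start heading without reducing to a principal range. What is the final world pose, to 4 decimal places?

step 1: θ'=-0.3562 (R=-0.6250) → pose (2.7760, 2.5277, -0.3562)
step 2: θ'=-2.1062 (R=1.0000) → pose (2.2646, 3.9751, -2.1062)
step 3: θ'=-1.6062 (R=1.5000) → pose (2.0557, 3.2629, -1.6062)
step 4: θ'=-1.3562 (R=-4.0000) → pose (1.9664, 4.2563, -1.3562)

(1.9664, 4.2563, -1.3562)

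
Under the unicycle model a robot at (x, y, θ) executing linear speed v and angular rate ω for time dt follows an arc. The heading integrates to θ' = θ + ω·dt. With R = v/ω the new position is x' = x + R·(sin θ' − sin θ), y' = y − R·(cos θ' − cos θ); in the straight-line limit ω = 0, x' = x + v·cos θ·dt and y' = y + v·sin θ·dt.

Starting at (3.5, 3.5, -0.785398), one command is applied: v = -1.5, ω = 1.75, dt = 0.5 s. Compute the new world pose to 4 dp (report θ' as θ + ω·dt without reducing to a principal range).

(2.8172, 3.7476, 0.0896)

θ' = -0.7854 + 1.75·0.5 = 0.0896
R = v/ω = -1.5/1.75 = -0.8571
x' = 3.5 + -0.8571·(sin 0.0896 − sin -0.7854) = 2.8172
y' = 3.5 − -0.8571·(cos 0.0896 − cos -0.7854) = 3.7476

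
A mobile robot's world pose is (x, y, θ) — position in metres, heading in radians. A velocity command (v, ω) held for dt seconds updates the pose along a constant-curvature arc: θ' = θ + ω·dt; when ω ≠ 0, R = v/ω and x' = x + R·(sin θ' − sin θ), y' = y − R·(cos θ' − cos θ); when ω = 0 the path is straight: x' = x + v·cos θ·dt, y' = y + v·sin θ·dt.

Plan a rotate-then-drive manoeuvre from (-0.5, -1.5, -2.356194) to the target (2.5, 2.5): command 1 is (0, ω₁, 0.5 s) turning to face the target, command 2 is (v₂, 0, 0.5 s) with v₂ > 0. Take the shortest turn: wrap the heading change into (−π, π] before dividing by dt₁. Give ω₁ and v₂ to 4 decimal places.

heading to target = atan2(2.5−-1.5, 2.5−-0.5) = 0.9273
Δθ = wrap(0.9273 − -2.3562) = -2.9997; ω₁ = Δθ/dt₁ = -5.9994
distance = √((2.5−-0.5)² + (2.5−-1.5)²) = 5.0000; v₂ = distance/dt₂ = 10.0000

ω₁ = -5.9994, v₂ = 10.0000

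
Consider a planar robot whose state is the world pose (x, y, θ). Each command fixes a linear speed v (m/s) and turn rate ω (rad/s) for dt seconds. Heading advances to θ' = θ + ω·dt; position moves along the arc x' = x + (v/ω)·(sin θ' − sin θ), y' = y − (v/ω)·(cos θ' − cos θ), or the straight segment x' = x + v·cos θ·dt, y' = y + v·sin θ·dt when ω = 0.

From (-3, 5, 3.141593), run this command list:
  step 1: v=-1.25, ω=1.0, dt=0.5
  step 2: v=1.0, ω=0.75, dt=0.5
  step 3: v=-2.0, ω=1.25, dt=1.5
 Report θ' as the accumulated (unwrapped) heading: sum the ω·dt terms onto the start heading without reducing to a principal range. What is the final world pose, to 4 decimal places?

step 1: θ'=3.6416 (R=-1.2500) → pose (-2.4007, 5.1530, 3.6416)
step 2: θ'=4.0166 (R=1.3333) → pose (-2.7849, 4.8376, 4.0166)
step 3: θ'=5.8916 (R=-1.6000) → pose (-3.4023, 7.3421, 5.8916)

(-3.4023, 7.3421, 5.8916)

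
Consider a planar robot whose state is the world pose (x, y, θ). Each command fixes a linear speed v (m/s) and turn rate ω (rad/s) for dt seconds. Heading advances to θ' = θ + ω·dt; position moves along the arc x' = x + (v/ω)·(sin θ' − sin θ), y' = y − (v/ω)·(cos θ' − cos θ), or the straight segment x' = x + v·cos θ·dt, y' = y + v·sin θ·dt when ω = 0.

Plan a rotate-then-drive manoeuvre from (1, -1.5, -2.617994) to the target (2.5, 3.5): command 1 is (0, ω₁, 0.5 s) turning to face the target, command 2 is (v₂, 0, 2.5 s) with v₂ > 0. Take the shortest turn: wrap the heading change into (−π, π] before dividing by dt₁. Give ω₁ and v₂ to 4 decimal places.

ω₁ = -4.7717, v₂ = 2.0881

heading to target = atan2(3.5−-1.5, 2.5−1) = 1.2793
Δθ = wrap(1.2793 − -2.6180) = -2.3859; ω₁ = Δθ/dt₁ = -4.7717
distance = √((2.5−1)² + (3.5−-1.5)²) = 5.2202; v₂ = distance/dt₂ = 2.0881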